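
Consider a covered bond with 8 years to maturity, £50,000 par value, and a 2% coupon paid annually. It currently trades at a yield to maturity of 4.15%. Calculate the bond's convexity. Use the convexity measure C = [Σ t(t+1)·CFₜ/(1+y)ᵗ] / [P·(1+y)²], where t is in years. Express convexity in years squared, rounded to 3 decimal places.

With y = 0.0415:
  t   CF        PV=CF/(1+0.0415)^t    t·PV        t(t+1)·PV
  1     1,000.00       960.1536       960.1536       1,920.3072
  2     1,000.00       921.8950     1,843.7900       5,531.3699
  3     1,000.00       885.1608     2,655.4824      10,621.9297
  4     1,000.00       849.8904     3,399.5614      16,997.8072
  5     1,000.00       816.0253     4,080.1265      24,480.7593
  6     1,000.00       783.5097     4,701.0579      32,907.4056
  7     1,000.00       752.2896     5,266.0275      42,128.2197
  8    51,000.00    36,837.9948   294,703.9581   2,652,335.6230
  Σ                 42,806.9191   317,610.1575   2,786,923.4217
P = 42,806.9191.
Convexity = Σ t(t+1)·PV / [P·(1+y)²] = 2,786,923.4217 / (42,806.9191 × 1.084722) = 60.01952.

60.020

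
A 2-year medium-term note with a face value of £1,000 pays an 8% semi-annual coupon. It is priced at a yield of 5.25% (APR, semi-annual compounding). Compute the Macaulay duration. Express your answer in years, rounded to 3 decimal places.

1.891 years

Periodic yield y = 0.02625. Discount each cash flow and weight by its period:
  t   CF        PV=CF/(1+0.02625)^t    t·PV
  1        40.00        38.9769        38.9769
  2        40.00        37.9799        75.9598
  3        40.00        37.0084       111.0252
  4     1,040.00       937.6066     3,750.4264
  Σ                  1,051.5718     3,976.3883
Price P = Σ PV = 1,051.5718.
Macaulay duration = Σ(t·PV) / P = 3,976.3883 / 1,051.5718 = 3.78138 half-year periods.
In years: 3.78138 / 2 = 1.89069 years.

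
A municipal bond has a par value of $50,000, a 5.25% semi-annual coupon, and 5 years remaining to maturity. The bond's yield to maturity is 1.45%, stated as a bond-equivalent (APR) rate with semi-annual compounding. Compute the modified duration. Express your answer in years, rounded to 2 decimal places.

4.48 years

Periodic yield y = 0.00725. First find Macaulay duration:
  t   CF        PV=CF/(1+0.00725)^t    t·PV
  1     1,312.50     1,303.0529     1,303.0529
  2     1,312.50     1,293.6737     2,587.3475
  3     1,312.50     1,284.3621     3,853.0863
  4     1,312.50     1,275.1175     5,100.4700
  5     1,312.50     1,265.9394     6,329.6972
  6     1,312.50     1,256.8274     7,540.9647
  7     1,312.50     1,247.7810     8,734.4672
  8     1,312.50     1,238.7997     9,910.3979
  9     1,312.50     1,229.8831    11,068.9477
  10   51,312.50    47,736.4824   477,364.8243
  Σ                 59,131.9194   533,793.2557
P = 59,131.9194; Macaulay duration = 533,793.2557 / 59,131.9194 = 9.02716 half-year periods = 4.51358 years.
Modified duration = D_Mac / (1 + y) = 4.51358 / 1.00725 = 4.48109 years.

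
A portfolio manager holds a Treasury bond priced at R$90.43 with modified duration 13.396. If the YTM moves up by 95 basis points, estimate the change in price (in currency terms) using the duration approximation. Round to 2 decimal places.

-R$11.51

Duration approximation: ΔP/P ≈ -D_mod · Δy = -13.396 × (+0.0095) = -0.127262.
ΔP ≈ 90.43 × (-0.127262) = -11.50830266.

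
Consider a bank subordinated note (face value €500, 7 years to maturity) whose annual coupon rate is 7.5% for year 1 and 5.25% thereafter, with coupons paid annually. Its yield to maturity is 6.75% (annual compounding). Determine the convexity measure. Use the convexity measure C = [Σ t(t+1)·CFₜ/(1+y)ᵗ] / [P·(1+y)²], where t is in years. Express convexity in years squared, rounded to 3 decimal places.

With y = 0.0675:
  t   CF        PV=CF/(1+0.0675)^t    t·PV        t(t+1)·PV
  1        37.50        35.1288        35.1288          70.2576
  2        26.25        23.0353        46.0706         138.2117
  3        26.25        21.5787        64.7362         258.9446
  4        26.25        20.2143        80.8570         404.2851
  5        26.25        18.9361        94.6804         568.0822
  6        26.25        17.7387       106.4323         745.0258
  7       526.25       333.1324     2,331.9271      18,655.4165
  Σ                    469.7643     2,759.8322      20,840.2235
P = 469.7643.
Convexity = Σ t(t+1)·PV / [P·(1+y)²] = 20,840.2235 / (469.7643 × 1.139556) = 38.93020.

38.930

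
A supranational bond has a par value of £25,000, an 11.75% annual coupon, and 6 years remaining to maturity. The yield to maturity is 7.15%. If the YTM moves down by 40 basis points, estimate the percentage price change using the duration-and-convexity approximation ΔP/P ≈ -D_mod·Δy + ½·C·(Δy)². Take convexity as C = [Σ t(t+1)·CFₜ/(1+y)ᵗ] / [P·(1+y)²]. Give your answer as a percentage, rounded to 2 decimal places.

+1.80%

With y = 0.0715:
  t   CF        PV=CF/(1+0.0715)^t    t·PV        t(t+1)·PV
  1     2,937.50     2,741.4839     2,741.4839       5,482.9678
  2     2,937.50     2,558.5477     5,117.0955      15,351.2864
  3     2,937.50     2,387.8187     7,163.4561      28,653.8244
  4     2,937.50     2,228.4822     8,913.9289      44,569.6444
  5     2,937.50     2,079.7781    10,398.8904      62,393.3427
  6    27,937.50    18,460.1187   110,760.7119     775,324.9835
  Σ                 30,456.2293   145,095.5667     931,776.0493
P = 30,456.2293; D_Mac = 4.76407 yrs; D_mod = 4.44617 yrs; C = 26.64717.
Duration effect: -4.44617 × (-0.004) = +0.017785
Convexity effect: 0.5 × 26.64717 × (-0.004)² = +0.0002132
ΔP/P ≈ +0.017785 + 0.0002132 = +0.017998 = +1.7998%.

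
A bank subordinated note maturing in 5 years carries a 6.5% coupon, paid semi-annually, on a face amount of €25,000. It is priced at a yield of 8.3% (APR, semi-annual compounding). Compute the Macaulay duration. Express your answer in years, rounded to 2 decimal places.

4.32 years

Periodic yield y = 0.0415. Discount each cash flow and weight by its period:
  t   CF        PV=CF/(1+0.0415)^t    t·PV
  1       812.50       780.1248       780.1248
  2       812.50       749.0397     1,498.0793
  3       812.50       719.1932     2,157.5795
  4       812.50       690.5359     2,762.1437
  5       812.50       663.0206     3,315.1028
  6       812.50       636.6016     3,819.6096
  7       812.50       611.2353     4,278.6473
  8       812.50       586.8798     4,695.0385
  9       812.50       563.4948     5,071.4531
  10   25,812.50    17,188.4742   171,884.7418
  Σ                 23,188.5998   200,262.5205
Price P = Σ PV = 23,188.5998.
Macaulay duration = Σ(t·PV) / P = 200,262.5205 / 23,188.5998 = 8.63625 half-year periods.
In years: 8.63625 / 2 = 4.31812 years.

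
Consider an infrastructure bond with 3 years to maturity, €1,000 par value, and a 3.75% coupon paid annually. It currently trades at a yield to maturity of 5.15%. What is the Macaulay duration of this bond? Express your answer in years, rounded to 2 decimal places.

Periodic yield y = 0.0515. Discount each cash flow and weight by its year:
  t   CF        PV=CF/(1+0.0515)^t    t·PV
  1        37.50        35.6633        35.6633
  2        37.50        33.9166        67.8333
  3     1,037.50       892.4015     2,677.2044
  Σ                    961.9814     2,780.7010
Price P = Σ PV = 961.9814.
Macaulay duration = Σ(t·PV) / P = 2,780.7010 / 961.9814 = 2.89060 years.

2.89 years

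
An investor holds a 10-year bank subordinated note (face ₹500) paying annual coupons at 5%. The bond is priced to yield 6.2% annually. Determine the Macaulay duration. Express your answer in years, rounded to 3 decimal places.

Periodic yield y = 0.062. Discount each cash flow and weight by its year:
  t   CF        PV=CF/(1+0.062)^t    t·PV
  1        25.00        23.5405        23.5405
  2        25.00        22.1662        44.3324
  3        25.00        20.8721        62.6163
  4        25.00        19.6536        78.6144
  5        25.00        18.5062        92.5310
  6        25.00        17.4258       104.5548
  7        25.00        16.4085       114.8594
  8        25.00        15.4505       123.6044
  9        25.00        14.5485       130.9368
  10      525.00       287.6830     2,876.8296
  Σ                    456.2549     3,652.4196
Price P = Σ PV = 456.2549.
Macaulay duration = Σ(t·PV) / P = 3,652.4196 / 456.2549 = 8.00522 years.

8.005 years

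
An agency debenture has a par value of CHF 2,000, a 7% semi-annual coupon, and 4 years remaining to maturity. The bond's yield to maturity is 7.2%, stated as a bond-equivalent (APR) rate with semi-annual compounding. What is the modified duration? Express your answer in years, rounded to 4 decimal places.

Periodic yield y = 0.036. First find Macaulay duration:
  t   CF        PV=CF/(1+0.036)^t    t·PV
  1        70.00        67.5676        67.5676
  2        70.00        65.2197       130.4393
  3        70.00        62.9533       188.8600
  4        70.00        60.7658       243.0631
  5        70.00        58.6542       293.2711
  6        70.00        56.6160       339.6963
  7        70.00        54.6487       382.5408
  8     2,070.00     1,559.8840    12,479.0720
  Σ                  1,986.3093    14,124.5101
P = 1,986.3093; Macaulay duration = 14,124.5101 / 1,986.3093 = 7.11093 half-year periods = 3.55547 years.
Modified duration = D_Mac / (1 + y) = 3.55547 / 1.036 = 3.43192 years.

3.4319 years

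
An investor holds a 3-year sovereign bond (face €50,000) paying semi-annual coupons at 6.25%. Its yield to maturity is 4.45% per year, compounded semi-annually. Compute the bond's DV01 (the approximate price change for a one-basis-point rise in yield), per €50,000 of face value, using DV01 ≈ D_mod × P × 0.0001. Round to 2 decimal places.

€14.32

Periodic yield y = 0.02225.
  t   CF        PV=CF/(1+0.02225)^t    t·PV
  1     1,562.50     1,528.4911     1,528.4911
  2     1,562.50     1,495.2224     2,990.4448
  3     1,562.50     1,462.6778     4,388.0334
  4     1,562.50     1,430.8416     5,723.3663
  5     1,562.50     1,399.6983     6,998.4914
  6    51,562.50    45,184.6841   271,108.1047
  Σ                 52,501.6152   292,736.9316
P = 52,501.6152; D_Mac = 5.57577 half-year periods = 2.78789 yrs; D_mod = 2.72720 yrs.
DV01 ≈ 2.72720 × 52,501.6152 × 0.0001 = 14.318265.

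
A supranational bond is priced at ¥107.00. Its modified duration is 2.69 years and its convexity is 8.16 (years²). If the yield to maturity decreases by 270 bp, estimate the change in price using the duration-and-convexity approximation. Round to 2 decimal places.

+¥8.09

Duration effect: -D_mod·Δy = -2.69 × (-0.027) = +0.072630
Convexity effect: ½·C·(Δy)² = 0.5 × 8.16 × (-0.027)² = +0.00297432
ΔP/P ≈ +0.072630 + 0.00297432 = +0.07560432
ΔP ≈ 107.00 × (+0.07560432) = +8.08966224.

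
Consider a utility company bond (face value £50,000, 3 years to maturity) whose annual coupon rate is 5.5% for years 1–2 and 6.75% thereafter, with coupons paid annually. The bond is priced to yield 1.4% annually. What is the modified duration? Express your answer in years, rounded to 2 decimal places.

Periodic yield y = 0.014. First find Macaulay duration:
  t   CF        PV=CF/(1+0.014)^t    t·PV
  1     2,750.00     2,712.0316     2,712.0316
  2     2,750.00     2,674.5873     5,349.1747
  3    53,375.00    51,194.5846   153,583.7537
  Σ                 56,581.2034   161,644.9599
P = 56,581.2034; Macaulay duration = 161,644.9599 / 56,581.2034 = 2.85687 years.
Modified duration = D_Mac / (1 + y) = 2.85687 / 1.014 = 2.81742 years.

2.82 years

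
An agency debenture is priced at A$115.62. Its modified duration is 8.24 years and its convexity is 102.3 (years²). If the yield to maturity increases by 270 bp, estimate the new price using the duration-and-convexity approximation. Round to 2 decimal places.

Duration effect: -D_mod·Δy = -8.24 × (+0.027) = -0.222480
Convexity effect: ½·C·(Δy)² = 0.5 × 102.3 × (0.027)² = +0.03728835
ΔP/P ≈ -0.222480 + 0.03728835 = -0.18519165
New price ≈ 115.62 × (1 - 0.18519165) = 94.208141427.

A$94.21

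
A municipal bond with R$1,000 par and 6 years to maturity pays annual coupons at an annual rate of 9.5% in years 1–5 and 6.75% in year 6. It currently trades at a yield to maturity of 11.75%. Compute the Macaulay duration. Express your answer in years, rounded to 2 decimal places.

4.76 years

Periodic yield y = 0.1175. Discount each cash flow and weight by its year:
  t   CF        PV=CF/(1+0.1175)^t    t·PV
  1        95.00        85.0112        85.0112
  2        95.00        76.0726       152.1453
  3        95.00        68.0740       204.2219
  4        95.00        60.9163       243.6652
  5        95.00        54.5112       272.5561
  6     1,067.50       548.1289     3,288.7733
  Σ                    892.7142     4,246.3730
Price P = Σ PV = 892.7142.
Macaulay duration = Σ(t·PV) / P = 4,246.3730 / 892.7142 = 4.75670 years.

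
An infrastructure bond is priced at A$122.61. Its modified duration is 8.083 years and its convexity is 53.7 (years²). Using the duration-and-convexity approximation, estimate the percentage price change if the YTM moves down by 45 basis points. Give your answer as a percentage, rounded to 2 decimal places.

+3.69%

Duration effect: -D_mod·Δy = -8.083 × (-0.0045) = +0.0363735
Convexity effect: ½·C·(Δy)² = 0.5 × 53.7 × (-0.0045)² = +0.0005437125
ΔP/P ≈ +0.0363735 + 0.0005437125 = +0.0369172125
= +3.69172125%.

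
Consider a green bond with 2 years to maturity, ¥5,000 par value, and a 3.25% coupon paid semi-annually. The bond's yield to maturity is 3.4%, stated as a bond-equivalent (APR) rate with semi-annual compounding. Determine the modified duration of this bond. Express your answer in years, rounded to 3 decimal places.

1.920 years

Periodic yield y = 0.017. First find Macaulay duration:
  t   CF        PV=CF/(1+0.017)^t    t·PV
  1        81.25        79.8918        79.8918
  2        81.25        78.5564       157.1128
  3        81.25        77.2432       231.7297
  4     5,081.25     4,749.9250    18,999.7000
  Σ                  4,985.6165    19,468.4343
P = 4,985.6165; Macaulay duration = 19,468.4343 / 4,985.6165 = 3.90492 half-year periods = 1.95246 years.
Modified duration = D_Mac / (1 + y) = 1.95246 / 1.017 = 1.91982 years.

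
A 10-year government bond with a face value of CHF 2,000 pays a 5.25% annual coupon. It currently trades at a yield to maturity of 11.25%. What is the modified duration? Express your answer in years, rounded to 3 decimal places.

Periodic yield y = 0.1125. First find Macaulay duration:
  t   CF        PV=CF/(1+0.1125)^t    t·PV
  1       105.00        94.3820        94.3820
  2       105.00        84.8378       169.6755
  3       105.00        76.2587       228.7760
  4       105.00        68.5471       274.1885
  5       105.00        61.6154       308.0769
  6       105.00        55.3846       332.3077
  7       105.00        49.7839       348.4875
  8       105.00        44.7496       357.9968
  9       105.00        40.2244       362.0192
  10    2,105.00       724.8563     7,248.5628
  Σ                  1,300.6398     9,724.4730
P = 1,300.6398; Macaulay duration = 9,724.4730 / 1,300.6398 = 7.47668 years.
Modified duration = D_Mac / (1 + y) = 7.47668 / 1.1125 = 6.72062 years.

6.721 years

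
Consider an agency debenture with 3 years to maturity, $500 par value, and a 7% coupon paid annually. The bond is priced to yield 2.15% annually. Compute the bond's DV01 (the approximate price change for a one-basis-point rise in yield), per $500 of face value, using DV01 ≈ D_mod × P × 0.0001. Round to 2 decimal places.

Periodic yield y = 0.0215.
  t   CF        PV=CF/(1+0.0215)^t    t·PV
  1        35.00        34.2633        34.2633
  2        35.00        33.5422        67.0844
  3       535.00       501.9248     1,505.7745
  Σ                    569.7303     1,607.1222
P = 569.7303; D_Mac = 2.82085 yrs; D_mod = 2.76148 yrs.
DV01 ≈ 2.76148 × 569.7303 × 0.0001 = 0.157330.

$0.16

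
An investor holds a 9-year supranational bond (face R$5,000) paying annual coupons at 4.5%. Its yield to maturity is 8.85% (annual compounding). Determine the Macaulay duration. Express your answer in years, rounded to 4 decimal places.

Periodic yield y = 0.0885. Discount each cash flow and weight by its year:
  t   CF        PV=CF/(1+0.0885)^t    t·PV
  1       225.00       206.7065       206.7065
  2       225.00       189.9003       379.8006
  3       225.00       174.4605       523.3816
  4       225.00       160.2761       641.1044
  5       225.00       147.2449       736.2247
  6       225.00       135.2732       811.6395
  7       225.00       124.2749       869.9244
  8       225.00       114.1708       913.3664
  9     5,225.00     2,435.7370    21,921.6331
  Σ                  3,688.0443    27,003.7812
Price P = Σ PV = 3,688.0443.
Macaulay duration = Σ(t·PV) / P = 27,003.7812 / 3,688.0443 = 7.32198 years.

7.3220 years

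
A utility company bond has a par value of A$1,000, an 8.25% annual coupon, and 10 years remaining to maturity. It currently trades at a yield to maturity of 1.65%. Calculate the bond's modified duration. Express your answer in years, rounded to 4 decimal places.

7.6917 years

Periodic yield y = 0.0165. First find Macaulay duration:
  t   CF        PV=CF/(1+0.0165)^t    t·PV
  1        82.50        81.1608        81.1608
  2        82.50        79.8434       159.6869
  3        82.50        78.5474       235.6422
  4        82.50        77.2724       309.0896
  5        82.50        76.0181       380.0905
  6        82.50        74.7842       448.7050
  7        82.50        73.5703       514.9918
  8        82.50        72.3761       579.0084
  9        82.50        71.2012       640.8111
  10    1,082.50       919.0816     9,190.8161
  Σ                  1,603.8555    12,540.0024
P = 1,603.8555; Macaulay duration = 12,540.0024 / 1,603.8555 = 7.81866 years.
Modified duration = D_Mac / (1 + y) = 7.81866 / 1.0165 = 7.69175 years.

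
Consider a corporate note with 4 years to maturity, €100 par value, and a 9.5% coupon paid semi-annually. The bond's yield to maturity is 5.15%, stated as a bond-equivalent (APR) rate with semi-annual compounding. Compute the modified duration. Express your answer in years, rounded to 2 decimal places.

3.38 years

Periodic yield y = 0.02575. First find Macaulay duration:
  t   CF        PV=CF/(1+0.02575)^t    t·PV
  1         4.75         4.6308         4.6308
  2         4.75         4.5145         9.0290
  3         4.75         4.4012        13.2035
  4         4.75         4.2907        17.1628
  5         4.75         4.1830        20.9149
  6         4.75         4.0780        24.4678
  7         4.75         3.9756        27.8292
  8       104.75        85.4716       683.7728
  Σ                    115.5453       801.0108
P = 115.5453; Macaulay duration = 801.0108 / 115.5453 = 6.93244 half-year periods = 3.46622 years.
Modified duration = D_Mac / (1 + y) = 3.46622 / 1.02575 = 3.37921 years.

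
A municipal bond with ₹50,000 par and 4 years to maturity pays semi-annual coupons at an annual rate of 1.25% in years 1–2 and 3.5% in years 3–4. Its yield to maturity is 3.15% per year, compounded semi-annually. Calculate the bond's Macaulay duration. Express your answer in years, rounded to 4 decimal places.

Periodic yield y = 0.01575. Discount each cash flow and weight by its period:
  t   CF        PV=CF/(1+0.01575)^t    t·PV
  1       312.50       307.6544       307.6544
  2       312.50       302.8840       605.7680
  3       312.50       298.1876       894.5627
  4       312.50       293.5639     1,174.2557
  5       875.00       809.2336     4,046.1679
  6       875.00       796.6858     4,780.1147
  7       875.00       784.3325     5,490.3278
  8    50,875.00    44,896.2197   359,169.7573
  Σ                 48,488.7615   376,468.6087
Price P = Σ PV = 48,488.7615.
Macaulay duration = Σ(t·PV) / P = 376,468.6087 / 48,488.7615 = 7.76404 half-year periods.
In years: 7.76404 / 2 = 3.88202 years.

3.8820 years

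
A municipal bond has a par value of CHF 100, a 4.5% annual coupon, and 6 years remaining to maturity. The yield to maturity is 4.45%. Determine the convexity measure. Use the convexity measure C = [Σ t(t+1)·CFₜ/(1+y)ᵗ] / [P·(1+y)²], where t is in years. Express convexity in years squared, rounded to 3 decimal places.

33.324

With y = 0.0445:
  t   CF        PV=CF/(1+0.0445)^t    t·PV        t(t+1)·PV
  1         4.50         4.3083         4.3083           8.6166
  2         4.50         4.1247         8.2495          24.7484
  3         4.50         3.9490        11.8470          47.3880
  4         4.50         3.7808        15.1230          75.6151
  5         4.50         3.6197        18.0984         108.5904
  6       104.50        80.4759       482.8552       3,379.9861
  Σ                    100.2583       540.4813       3,644.9446
P = 100.2583.
Convexity = Σ t(t+1)·PV / [P·(1+y)²] = 3,644.9446 / (100.2583 × 1.090980) = 33.32373.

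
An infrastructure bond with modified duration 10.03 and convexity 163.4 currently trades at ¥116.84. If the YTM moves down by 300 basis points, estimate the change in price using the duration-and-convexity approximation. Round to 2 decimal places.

+¥43.75

Duration effect: -D_mod·Δy = -10.03 × (-0.03) = +0.300900
Convexity effect: ½·C·(Δy)² = 0.5 × 163.4 × (-0.03)² = +0.0735300
ΔP/P ≈ +0.300900 + 0.0735300 = +0.374430
ΔP ≈ 116.84 × (+0.374430) = +43.7484012.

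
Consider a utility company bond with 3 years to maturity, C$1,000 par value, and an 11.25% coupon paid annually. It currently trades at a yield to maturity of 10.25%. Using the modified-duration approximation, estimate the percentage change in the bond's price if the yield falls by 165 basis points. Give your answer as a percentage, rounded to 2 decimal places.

Periodic yield y = 0.1025. Modified duration first:
  t   CF        PV=CF/(1+0.1025)^t    t·PV
  1       112.50       102.0408       102.0408
  2       112.50        92.5540       185.1081
  3     1,112.50       830.1646     2,490.4939
  Σ                  1,024.7595     2,777.6428
P = 1,024.7595; D_Mac = 2.71053 yrs; D_mod = 2.71053/(1+0.1025) = 2.45853 yrs.
ΔP/P ≈ -D_mod · Δy = -2.45853 × (-0.0165) = +0.040566 = +4.0566%.

+4.06%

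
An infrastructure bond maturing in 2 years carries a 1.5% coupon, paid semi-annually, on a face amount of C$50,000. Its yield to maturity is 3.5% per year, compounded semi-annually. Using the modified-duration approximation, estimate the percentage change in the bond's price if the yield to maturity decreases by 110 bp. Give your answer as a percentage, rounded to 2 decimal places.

Periodic yield y = 0.0175. Modified duration first:
  t   CF        PV=CF/(1+0.0175)^t    t·PV
  1       375.00       368.5504       368.5504
  2       375.00       362.2117       724.4233
  3       375.00       355.9820     1,067.9459
  4    50,375.00    46,997.7847   187,991.1389
  Σ                 48,084.5287   190,152.0585
P = 48,084.5287; D_Mac = 3.95454 half-year periods = 1.97727 yrs; D_mod = 1.97727/(1+0.0175) = 1.94326 yrs.
ΔP/P ≈ -D_mod · Δy = -1.94326 × (-0.011) = +0.021376 = +2.1376%.

+2.14%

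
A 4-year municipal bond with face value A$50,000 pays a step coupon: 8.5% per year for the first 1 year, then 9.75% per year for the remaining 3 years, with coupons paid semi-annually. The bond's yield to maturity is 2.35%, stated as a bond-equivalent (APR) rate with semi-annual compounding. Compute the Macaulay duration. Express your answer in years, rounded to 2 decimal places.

Periodic yield y = 0.01175. Discount each cash flow and weight by its period:
  t   CF        PV=CF/(1+0.01175)^t    t·PV
  1     2,125.00     2,100.3212     2,100.3212
  2     2,125.00     2,075.9291     4,151.8581
  3     2,437.50     2,353.5584     7,060.6753
  4     2,437.50     2,326.2253     9,304.9011
  5     2,437.50     2,299.2096    11,496.0479
  6     2,437.50     2,272.5076    13,635.0457
  7     2,437.50     2,246.1157    15,722.8102
  8    52,437.50    47,759.1153   382,072.9228
  Σ                 63,432.9823   445,544.5823
Price P = Σ PV = 63,432.9823.
Macaulay duration = Σ(t·PV) / P = 445,544.5823 / 63,432.9823 = 7.02386 half-year periods.
In years: 7.02386 / 2 = 3.51193 years.

3.51 years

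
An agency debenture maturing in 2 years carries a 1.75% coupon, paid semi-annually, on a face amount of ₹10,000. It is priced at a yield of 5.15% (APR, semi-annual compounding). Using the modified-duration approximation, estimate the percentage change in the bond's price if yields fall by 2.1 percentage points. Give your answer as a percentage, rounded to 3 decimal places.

Periodic yield y = 0.02575. Modified duration first:
  t   CF        PV=CF/(1+0.02575)^t    t·PV
  1        87.50        85.3034        85.3034
  2        87.50        83.1620       166.3240
  3        87.50        81.0744       243.2231
  4    10,087.50     9,112.0783    36,448.3134
  Σ                  9,361.6181    36,943.1639
P = 9,361.6181; D_Mac = 3.94624 half-year periods = 1.97312 yrs; D_mod = 1.97312/(1+0.02575) = 1.92359 yrs.
ΔP/P ≈ -D_mod · Δy = -1.92359 × (-0.021) = +0.040395 = +4.0395%.

+4.040%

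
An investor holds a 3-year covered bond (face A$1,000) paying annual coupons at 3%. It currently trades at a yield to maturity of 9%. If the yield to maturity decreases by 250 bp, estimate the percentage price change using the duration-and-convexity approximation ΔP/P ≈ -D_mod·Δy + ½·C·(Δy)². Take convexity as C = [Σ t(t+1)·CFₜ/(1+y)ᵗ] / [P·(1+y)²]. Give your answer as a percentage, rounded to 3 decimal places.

With y = 0.09:
  t   CF        PV=CF/(1+0.09)^t    t·PV        t(t+1)·PV
  1        30.00        27.5229        27.5229          55.0459
  2        30.00        25.2504        50.5008         151.5024
  3     1,030.00       795.3490     2,386.0470       9,544.1878
  Σ                    848.1223     2,464.0707       9,750.7361
P = 848.1223; D_Mac = 2.90532 yrs; D_mod = 2.66544 yrs; C = 9.67667.
Duration effect: -2.66544 × (-0.025) = +0.066636
Convexity effect: 0.5 × 9.67667 × (-0.025)² = +0.0030240
ΔP/P ≈ +0.066636 + 0.0030240 = +0.069660 = +6.9660%.

+6.966%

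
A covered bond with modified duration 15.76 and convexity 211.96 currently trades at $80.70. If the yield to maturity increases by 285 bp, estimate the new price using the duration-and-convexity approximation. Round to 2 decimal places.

$51.40

Duration effect: -D_mod·Δy = -15.76 × (+0.0285) = -0.449160
Convexity effect: ½·C·(Δy)² = 0.5 × 211.96 × (0.0285)² = +0.086082255
ΔP/P ≈ -0.449160 + 0.086082255 = -0.363077745
New price ≈ 80.70 × (1 - 0.363077745) = 51.3996259785.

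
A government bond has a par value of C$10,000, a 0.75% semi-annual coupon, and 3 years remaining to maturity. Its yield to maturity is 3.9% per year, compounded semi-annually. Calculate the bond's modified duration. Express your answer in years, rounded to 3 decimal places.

2.914 years

Periodic yield y = 0.0195. First find Macaulay duration:
  t   CF        PV=CF/(1+0.0195)^t    t·PV
  1        37.50        36.7827        36.7827
  2        37.50        36.0792        72.1584
  3        37.50        35.3891       106.1673
  4        37.50        34.7122       138.8489
  5        37.50        34.0483       170.2414
  6    10,037.50     8,939.2725    53,635.6352
  Σ                  9,116.2841    54,159.8338
P = 9,116.2841; Macaulay duration = 54,159.8338 / 9,116.2841 = 5.94100 half-year periods = 2.97050 years.
Modified duration = D_Mac / (1 + y) = 2.97050 / 1.0195 = 2.91368 years.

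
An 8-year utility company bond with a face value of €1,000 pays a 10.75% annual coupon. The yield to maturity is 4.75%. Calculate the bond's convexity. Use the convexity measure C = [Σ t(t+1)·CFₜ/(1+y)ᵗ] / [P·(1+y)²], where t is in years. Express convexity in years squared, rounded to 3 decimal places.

45.208

With y = 0.0475:
  t   CF        PV=CF/(1+0.0475)^t    t·PV        t(t+1)·PV
  1       107.50       102.6253       102.6253         205.2506
  2       107.50        97.9716       195.9433         587.8299
  3       107.50        93.5290       280.5871       1,122.3482
  4       107.50        89.2878       357.1514       1,785.7569
  5       107.50        85.2390       426.1950       2,557.1698
  6       107.50        81.3737       488.2424       3,417.6971
  7       107.50        77.6838       543.7863       4,350.2906
  8     1,107.50       764.0319     6,112.2551      55,010.2955
  Σ                  1,391.7422     8,506.7858      69,036.6385
P = 1,391.7422.
Convexity = Σ t(t+1)·PV / [P·(1+y)²] = 69,036.6385 / (1,391.7422 × 1.097256) = 45.20774.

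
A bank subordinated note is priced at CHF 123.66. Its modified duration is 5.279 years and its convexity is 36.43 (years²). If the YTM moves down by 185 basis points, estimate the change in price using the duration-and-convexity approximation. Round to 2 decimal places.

+CHF 12.85

Duration effect: -D_mod·Δy = -5.279 × (-0.0185) = +0.0976615
Convexity effect: ½·C·(Δy)² = 0.5 × 36.43 × (-0.0185)² = +0.00623408375
ΔP/P ≈ +0.0976615 + 0.00623408375 = +0.10389558375
ΔP ≈ 123.66 × (+0.10389558375) = +12.847727886525.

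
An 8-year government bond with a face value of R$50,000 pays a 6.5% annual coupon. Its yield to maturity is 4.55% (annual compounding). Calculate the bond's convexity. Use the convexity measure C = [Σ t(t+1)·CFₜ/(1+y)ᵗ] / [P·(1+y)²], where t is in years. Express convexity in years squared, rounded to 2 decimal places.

With y = 0.0455:
  t   CF        PV=CF/(1+0.0455)^t    t·PV        t(t+1)·PV
  1     3,250.00     3,108.5605     3,108.5605       6,217.1210
  2     3,250.00     2,973.2764     5,946.5528      17,839.6585
  3     3,250.00     2,843.8799     8,531.6397      34,126.5586
  4     3,250.00     2,720.1147    10,880.4587      54,402.2934
  5     3,250.00     2,601.7357    13,008.6785      78,052.0708
  6     3,250.00     2,488.5086    14,931.0513     104,517.3593
  7     3,250.00     2,380.2090    16,661.4633     133,291.7064
  8    53,250.00    37,301.5875   298,412.6998   2,685,714.2985
  Σ                 56,417.8722   371,481.1046   3,114,161.0665
P = 56,417.8722.
Convexity = Σ t(t+1)·PV / [P·(1+y)²] = 3,114,161.0665 / (56,417.8722 × 1.093070) = 50.49825.

50.50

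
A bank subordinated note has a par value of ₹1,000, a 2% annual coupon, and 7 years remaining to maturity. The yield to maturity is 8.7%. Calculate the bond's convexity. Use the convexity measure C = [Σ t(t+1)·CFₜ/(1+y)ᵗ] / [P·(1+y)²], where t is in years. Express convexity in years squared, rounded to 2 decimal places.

42.83

With y = 0.087:
  t   CF        PV=CF/(1+0.087)^t    t·PV        t(t+1)·PV
  1        20.00        18.3993        18.3993          36.7985
  2        20.00        16.9266        33.8533         101.5599
  3        20.00        15.5719        46.7157         186.8627
  4        20.00        14.3256        57.3023         286.5113
  5        20.00        13.1790        65.8950         395.3698
  6        20.00        12.1242        72.7451         509.2160
  7     1,020.00       568.8442     3,981.9097      31,855.2773
  Σ                    659.3708     4,276.8203      33,371.5956
P = 659.3708.
Convexity = Σ t(t+1)·PV / [P·(1+y)²] = 33,371.5956 / (659.3708 × 1.181569) = 42.83396.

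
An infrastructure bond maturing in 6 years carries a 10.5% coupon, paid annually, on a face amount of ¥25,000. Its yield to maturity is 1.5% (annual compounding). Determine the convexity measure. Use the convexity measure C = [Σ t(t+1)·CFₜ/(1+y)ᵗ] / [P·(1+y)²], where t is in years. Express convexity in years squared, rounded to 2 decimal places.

31.68

With y = 0.015:
  t   CF        PV=CF/(1+0.015)^t    t·PV        t(t+1)·PV
  1     2,625.00     2,586.2069     2,586.2069       5,172.4138
  2     2,625.00     2,547.9871     5,095.9742      15,287.9225
  3     2,625.00     2,510.3321     7,530.9963      30,123.9853
  4     2,625.00     2,473.2336     9,892.9344      49,464.6721
  5     2,625.00     2,436.6834    12,183.4168      73,100.5006
  6    27,625.00    25,264.2281   151,585.3684   1,061,097.5789
  Σ                 37,818.6711   188,874.8970   1,234,247.0732
P = 37,818.6711.
Convexity = Σ t(t+1)·PV / [P·(1+y)²] = 1,234,247.0732 / (37,818.6711 × 1.030225) = 31.67844.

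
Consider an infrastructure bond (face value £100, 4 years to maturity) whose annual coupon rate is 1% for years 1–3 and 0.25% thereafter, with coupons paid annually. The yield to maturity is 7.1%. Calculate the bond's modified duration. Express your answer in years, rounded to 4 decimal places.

Periodic yield y = 0.071. First find Macaulay duration:
  t   CF        PV=CF/(1+0.071)^t    t·PV
  1         1.00         0.9337         0.9337
  2         1.00         0.8718         1.7436
  3         1.00         0.8140         2.4420
  4       100.25        76.1950       304.7800
  Σ                     78.8145       309.8994
P = 78.8145; Macaulay duration = 309.8994 / 78.8145 = 3.93201 years.
Modified duration = D_Mac / (1 + y) = 3.93201 / 1.071 = 3.67134 years.

3.6713 years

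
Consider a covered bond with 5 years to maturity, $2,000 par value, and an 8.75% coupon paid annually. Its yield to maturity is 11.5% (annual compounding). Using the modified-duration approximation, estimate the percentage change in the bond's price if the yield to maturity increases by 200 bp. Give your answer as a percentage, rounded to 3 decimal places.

Periodic yield y = 0.115. Modified duration first:
  t   CF        PV=CF/(1+0.115)^t    t·PV
  1       175.00       156.9507       156.9507
  2       175.00       140.7629       281.5259
  3       175.00       126.2448       378.7344
  4       175.00       113.2240       452.8961
  5     2,175.00     1,262.0743     6,310.3715
  Σ                  1,799.2567     7,580.4785
P = 1,799.2567; D_Mac = 4.21312 yrs; D_mod = 4.21312/(1+0.115) = 3.77858 yrs.
ΔP/P ≈ -D_mod · Δy = -3.77858 × (+0.02) = -0.075572 = -7.5572%.

-7.557%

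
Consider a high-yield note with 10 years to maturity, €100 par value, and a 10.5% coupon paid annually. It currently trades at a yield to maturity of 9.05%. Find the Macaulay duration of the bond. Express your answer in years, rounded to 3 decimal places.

Periodic yield y = 0.0905. Discount each cash flow and weight by its year:
  t   CF        PV=CF/(1+0.0905)^t    t·PV
  1        10.50         9.6286         9.6286
  2        10.50         8.8295        17.6591
  3        10.50         8.0968        24.2903
  4        10.50         7.4248        29.6993
  5        10.50         6.8086        34.0432
  6        10.50         6.2436        37.4616
  7        10.50         5.7254        40.0781
  8        10.50         5.2503        42.0024
  9        10.50         4.8146        43.3312
  10      110.50        46.4628       464.6282
  Σ                    109.2852       742.8222
Price P = Σ PV = 109.2852.
Macaulay duration = Σ(t·PV) / P = 742.8222 / 109.2852 = 6.79710 years.

6.797 years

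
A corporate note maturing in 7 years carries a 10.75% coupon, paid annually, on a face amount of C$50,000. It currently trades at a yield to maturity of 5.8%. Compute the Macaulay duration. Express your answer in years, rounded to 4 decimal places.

Periodic yield y = 0.058. Discount each cash flow and weight by its year:
  t   CF        PV=CF/(1+0.058)^t    t·PV
  1     5,375.00     5,080.3403     5,080.3403
  2     5,375.00     4,801.8339     9,603.6678
  3     5,375.00     4,538.5954    13,615.7861
  4     5,375.00     4,289.7877    17,159.1507
  5     5,375.00     4,054.6197    20,273.0987
  6     5,375.00     3,832.3438    22,994.0628
  7    55,375.00    37,317.6309   261,223.4166
  Σ                 63,915.1517   349,949.5229
Price P = Σ PV = 63,915.1517.
Macaulay duration = Σ(t·PV) / P = 349,949.5229 / 63,915.1517 = 5.47522 years.

5.4752 years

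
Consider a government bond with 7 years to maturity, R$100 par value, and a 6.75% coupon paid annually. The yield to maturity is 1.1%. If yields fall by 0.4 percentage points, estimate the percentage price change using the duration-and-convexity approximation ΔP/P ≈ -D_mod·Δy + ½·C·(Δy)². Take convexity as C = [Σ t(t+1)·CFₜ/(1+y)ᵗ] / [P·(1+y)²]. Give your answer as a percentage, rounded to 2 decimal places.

With y = 0.011:
  t   CF        PV=CF/(1+0.011)^t    t·PV        t(t+1)·PV
  1         6.75         6.6766         6.6766          13.3531
  2         6.75         6.6039        13.2078          39.6235
  3         6.75         6.5321        19.5962          78.3847
  4         6.75         6.4610        25.8440         129.2198
  5         6.75         6.3907        31.9535         191.7208
  6         6.75         6.3212        37.9270         265.4888
  7       106.75        98.8803       692.1621       5,537.2970
  Σ                    137.8657       827.3671       6,255.0878
P = 137.8657; D_Mac = 6.00125 yrs; D_mod = 5.93596 yrs; C = 44.38895.
Duration effect: -5.93596 × (-0.004) = +0.023744
Convexity effect: 0.5 × 44.38895 × (-0.004)² = +0.0003551
ΔP/P ≈ +0.023744 + 0.0003551 = +0.024099 = +2.4099%.

+2.41%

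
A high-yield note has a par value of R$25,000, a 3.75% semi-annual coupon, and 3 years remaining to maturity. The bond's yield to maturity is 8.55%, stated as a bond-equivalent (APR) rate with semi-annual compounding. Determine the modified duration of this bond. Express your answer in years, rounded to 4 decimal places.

2.7371 years

Periodic yield y = 0.04275. First find Macaulay duration:
  t   CF        PV=CF/(1+0.04275)^t    t·PV
  1       468.75       449.5325       449.5325
  2       468.75       431.1028       862.2057
  3       468.75       413.4288     1,240.2863
  4       468.75       396.4793     1,585.9171
  5       468.75       380.2247     1,901.1233
  6    25,468.75    19,811.9142   118,871.4854
  Σ                 21,882.6823   124,910.5503
P = 21,882.6823; Macaulay duration = 124,910.5503 / 21,882.6823 = 5.70819 half-year periods = 2.85410 years.
Modified duration = D_Mac / (1 + y) = 2.85410 / 1.04275 = 2.73709 years.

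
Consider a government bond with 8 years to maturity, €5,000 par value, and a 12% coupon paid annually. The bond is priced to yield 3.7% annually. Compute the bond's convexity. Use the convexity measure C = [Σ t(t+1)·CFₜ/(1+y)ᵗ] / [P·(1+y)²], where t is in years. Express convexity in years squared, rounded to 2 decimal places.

45.63

With y = 0.037:
  t   CF        PV=CF/(1+0.037)^t    t·PV        t(t+1)·PV
  1       600.00       578.5921       578.5921       1,157.1842
  2       600.00       557.9480     1,115.8960       3,347.6881
  3       600.00       538.0405     1,614.1216       6,456.4862
  4       600.00       518.8433     2,075.3733      10,376.8663
  5       600.00       500.3311     2,501.6553      15,009.9319
  6       600.00       482.4793     2,894.8760      20,264.1318
  7       600.00       465.2645     3,256.8518      26,054.8143
  8     5,600.00     4,187.5304    33,500.2434     301,502.1909
  Σ                  7,829.0293    47,537.6095     384,169.2938
P = 7,829.0293.
Convexity = Σ t(t+1)·PV / [P·(1+y)²] = 384,169.2938 / (7,829.0293 × 1.075369) = 45.63071.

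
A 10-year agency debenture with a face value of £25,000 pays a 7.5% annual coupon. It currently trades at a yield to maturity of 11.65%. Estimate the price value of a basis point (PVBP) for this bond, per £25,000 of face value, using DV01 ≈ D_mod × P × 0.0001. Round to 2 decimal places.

£11.88

Periodic yield y = 0.1165.
  t   CF        PV=CF/(1+0.1165)^t    t·PV
  1     1,875.00     1,679.3551     1,679.3551
  2     1,875.00     1,504.1246     3,008.2492
  3     1,875.00     1,347.1783     4,041.5350
  4     1,875.00     1,206.6085     4,826.4338
  5     1,875.00     1,080.7062     5,403.5309
  6     1,875.00       967.9410     5,807.6463
  7     1,875.00       866.9423     6,068.5959
  8     1,875.00       776.4821     6,211.8569
  9     1,875.00       695.4609     6,259.1482
  10   26,875.00     8,928.1443    89,281.4426
  Σ                 19,052.9433   132,587.7939
P = 19,052.9433; D_Mac = 6.95891 yrs; D_mod = 6.23279 yrs.
DV01 ≈ 6.23279 × 19,052.9433 × 0.0001 = 11.875306.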